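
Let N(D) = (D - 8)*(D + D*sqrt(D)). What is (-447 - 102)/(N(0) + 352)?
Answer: -549/352 ≈ -1.5597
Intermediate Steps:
N(D) = (-8 + D)*(D + D**(3/2))
(-447 - 102)/(N(0) + 352) = (-447 - 102)/((0**2 + 0**(5/2) - 8*0 - 8*0**(3/2)) + 352) = -549/((0 + 0 + 0 - 8*0) + 352) = -549/((0 + 0 + 0 + 0) + 352) = -549/(0 + 352) = -549/352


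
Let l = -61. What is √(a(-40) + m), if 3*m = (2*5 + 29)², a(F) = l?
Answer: √446 ≈ 21.119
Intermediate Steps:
a(F) = -61
m = 507 (m = (2*5 + 29)²/3 = (10 + 29)²/3 = (⅓)*39² = (⅓)*1521 = 507)
√(a(-40) + m) = √(-61 + 507) = √446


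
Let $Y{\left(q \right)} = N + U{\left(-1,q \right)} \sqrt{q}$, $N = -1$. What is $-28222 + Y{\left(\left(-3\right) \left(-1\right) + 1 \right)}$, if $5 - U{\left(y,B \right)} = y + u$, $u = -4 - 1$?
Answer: $-28201$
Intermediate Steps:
$u = -5$ ($u = -4 - 1 = -5$)
$U{\left(y,B \right)} = 10 - y$ ($U{\left(y,B \right)} = 5 - \left(y - 5\right) = 5 - \left(-5 + y\right) = 10 - y$)
$Y{\left(q \right)} = -1 + 11 \sqrt{q}$ ($Y{\left(q \right)} = -1 + \left(10 - -1\right) \sqrt{q} = -1 + \left(10 + 1\right) \sqrt{q} = -1 + 11 \sqrt{q}$)
$-28222 + Y{\left(\left(-3\right) \left(-1\right) + 1 \right)} = -28222 - \left(1 - 11 \sqrt{\left(-3\right) \left(-1\right) + 1}\right) = -28222 - \left(1 - 11 \sqrt{3 + 1}\right) = -28222 - \left(1 - 11 \sqrt{4}\right) = -28222 + \left(-1 + 11 \cdot 2\right) = -28222 + \left(-1 + 22\right) = -28222 + 21 = -28201$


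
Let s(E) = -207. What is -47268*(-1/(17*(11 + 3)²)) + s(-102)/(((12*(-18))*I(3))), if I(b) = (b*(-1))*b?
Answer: 2533313/179928 ≈ 14.080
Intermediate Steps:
I(b) = -b² (I(b) = (-b)*b = -b²)
-47268*(-1/(17*(11 + 3)²)) + s(-102)/(((12*(-18))*I(3))) = -47268*(-1/(17*(11 + 3)²)) - 207/((12*(-18))*(-1*3²)) = -47268/(14²*(-17)) - 207/((-(-216)*9)) = -47268/(196*(-17)) - 207/((-216*(-9))) = -47268/(-3332) - 207/1944 = -47268*(-1/3332) - 207*1/1944 = 11817/833 - 23/216 = 2533313/179928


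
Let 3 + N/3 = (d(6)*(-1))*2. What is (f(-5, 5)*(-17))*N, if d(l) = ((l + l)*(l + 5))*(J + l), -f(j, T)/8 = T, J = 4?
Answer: -5391720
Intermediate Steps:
f(j, T) = -8*T
d(l) = 2*l*(4 + l)*(5 + l) (d(l) = ((l + l)*(l + 5))*(4 + l) = ((2*l)*(5 + l))*(4 + l) = (2*l*(5 + l))*(4 + l) = 2*l*(4 + l)*(5 + l))
N = -7929 (N = -9 + 3*(((2*6*(20 + 6² + 9*6))*(-1))*2) = -9 + 3*(((2*6*(20 + 36 + 54))*(-1))*2) = -9 + 3*(((2*6*110)*(-1))*2) = -9 + 3*((1320*(-1))*2) = -9 + 3*(-1320*2) = -9 + 3*(-2640) = -9 - 7920 = -7929)
(f(-5, 5)*(-17))*N = (-8*5*(-17))*(-7929) = -40*(-17)*(-7929) = 680*(-7929) = -5391720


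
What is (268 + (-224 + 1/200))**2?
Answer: 77457601/40000 ≈ 1936.4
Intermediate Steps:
(268 + (-224 + 1/200))**2 = (268 - 44799/200)**2 = (8801/200)**2 = 77457601/40000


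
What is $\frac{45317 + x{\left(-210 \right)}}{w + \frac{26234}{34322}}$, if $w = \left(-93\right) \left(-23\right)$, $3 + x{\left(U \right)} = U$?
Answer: $\frac{48376859}{2295031} \approx 21.079$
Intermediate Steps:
$x{\left(U \right)} = -3 + U$
$w = 2139$
$\frac{45317 + x{\left(-210 \right)}}{w + \frac{26234}{34322}} = \frac{45317 - 213}{2139 + \frac{26234}{34322}} = \frac{45317 - 213}{2139 + 26234 \cdot \frac{1}{34322}} = \frac{45104}{2139 + \frac{13117}{17161}} = \frac{45104}{\frac{36720496}{17161}} = 45104 \cdot \frac{17161}{36720496} = \frac{48376859}{2295031}$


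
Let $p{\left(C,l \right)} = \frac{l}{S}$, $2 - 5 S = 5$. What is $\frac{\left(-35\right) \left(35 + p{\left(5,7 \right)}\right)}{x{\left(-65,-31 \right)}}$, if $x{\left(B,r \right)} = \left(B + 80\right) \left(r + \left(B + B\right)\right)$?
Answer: $\frac{70}{207} \approx 0.33816$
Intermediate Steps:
$S = - \frac{3}{5}$ ($S = \frac{2}{5} - 1 = - \frac{3}{5} \approx -0.6$)
$p{\left(C,l \right)} = - \frac{5 l}{3}$ ($p{\left(C,l \right)} = \frac{l}{- \frac{3}{5}} = l \left(- \frac{5}{3}\right) = - \frac{5 l}{3}$)
$x{\left(B,r \right)} = \left(80 + B\right) \left(r + 2 B\right)$
$\frac{\left(-35\right) \left(35 + p{\left(5,7 \right)}\right)}{x{\left(-65,-31 \right)}} = \frac{\left(-35\right) \left(35 - \frac{35}{3}\right)}{2 \left(-65\right)^{2} + 80 \left(-31\right) + 160 \left(-65\right) - -2015} = \frac{\left(-35\right) \left(35 - \frac{35}{3}\right)}{2 \cdot 4225 - 2480 - 10400 + 2015} = \frac{\left(-35\right) \frac{70}{3}}{8450 - 2480 - 10400 + 2015} = - \frac{2450}{3 \left(-2415\right)} = \left(- \frac{2450}{3}\right) \left(- \frac{1}{2415}\right) = \frac{70}{207}$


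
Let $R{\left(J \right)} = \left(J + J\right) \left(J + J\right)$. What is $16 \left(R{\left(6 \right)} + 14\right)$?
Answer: $2528$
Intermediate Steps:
$R{\left(J \right)} = 4 J^{2}$ ($R{\left(J \right)} = 2 J 2 J = 4 J^{2}$)
$16 \left(R{\left(6 \right)} + 14\right) = 16 \left(4 \cdot 6^{2} + 14\right) = 16 \left(4 \cdot 36 + 14\right) = 16 \left(144 + 14\right) = 16 \cdot 158 = 2528$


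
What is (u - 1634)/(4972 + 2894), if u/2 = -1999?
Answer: -2816/3933 ≈ -0.71599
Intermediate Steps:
u = -3998 (u = 2*(-1999) = -3998)
(u - 1634)/(4972 + 2894) = (-3998 - 1634)/(4972 + 2894) = -5632/7866 = -5632*1/7866 = -2816/3933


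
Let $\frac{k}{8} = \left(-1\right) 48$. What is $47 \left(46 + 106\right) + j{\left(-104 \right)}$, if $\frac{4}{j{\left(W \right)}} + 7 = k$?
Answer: $\frac{2793300}{391} \approx 7144.0$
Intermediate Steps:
$k = -384$ ($k = 8 \left(\left(-1\right) 48\right) = 8 \left(-48\right) = -384$)
$j{\left(W \right)} = - \frac{4}{391}$ ($j{\left(W \right)} = \frac{4}{-7 - 384} = \frac{4}{-391} = 4 \left(- \frac{1}{391}\right) = - \frac{4}{391}$)
$47 \left(46 + 106\right) + j{\left(-104 \right)} = 47 \left(46 + 106\right) - \frac{4}{391} = 47 \cdot 152 - \frac{4}{391} = 7144 - \frac{4}{391} = \frac{2793300}{391}$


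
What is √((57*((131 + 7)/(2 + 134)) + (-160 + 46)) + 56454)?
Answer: 3*√7243989/34 ≈ 237.48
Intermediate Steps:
√((57*((131 + 7)/(2 + 134)) + (-160 + 46)) + 56454) = √((57*(138/136) - 114) + 56454) = √((57*(138*(1/136)) - 114) + 56454) = √((57*(69/68) - 114) + 56454) = √((3933/68 - 114) + 56454) = √(-3819/68 + 56454) = √(3835053/68) = 3*√7243989/34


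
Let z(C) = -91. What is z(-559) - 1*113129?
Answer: -113220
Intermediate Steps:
z(-559) - 1*113129 = -91 - 1*113129 = -91 - 113129 = -113220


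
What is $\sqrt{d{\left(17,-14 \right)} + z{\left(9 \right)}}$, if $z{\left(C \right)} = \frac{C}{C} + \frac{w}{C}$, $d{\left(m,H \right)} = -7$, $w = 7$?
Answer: $\frac{i \sqrt{47}}{3} \approx 2.2852 i$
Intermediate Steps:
$z{\left(C \right)} = 1 + \frac{7}{C}$ ($z{\left(C \right)} = \frac{C}{C} + \frac{7}{C} = 1 + \frac{7}{C}$)
$\sqrt{d{\left(17,-14 \right)} + z{\left(9 \right)}} = \sqrt{-7 + \frac{7 + 9}{9}} = \sqrt{-7 + \frac{1}{9} \cdot 16} = \sqrt{-7 + \frac{16}{9}} = \sqrt{- \frac{47}{9}} = \frac{i \sqrt{47}}{3}$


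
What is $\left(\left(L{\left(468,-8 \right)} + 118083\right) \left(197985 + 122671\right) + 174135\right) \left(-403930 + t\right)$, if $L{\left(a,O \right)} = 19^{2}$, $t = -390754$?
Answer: $-30182061286930916$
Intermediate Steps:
$L{\left(a,O \right)} = 361$
$\left(\left(L{\left(468,-8 \right)} + 118083\right) \left(197985 + 122671\right) + 174135\right) \left(-403930 + t\right) = \left(\left(361 + 118083\right) \left(197985 + 122671\right) + 174135\right) \left(-403930 - 390754\right) = \left(118444 \cdot 320656 + 174135\right) \left(-794684\right) = \left(37979779264 + 174135\right) \left(-794684\right) = 37979953399 \left(-794684\right) = -30182061286930916$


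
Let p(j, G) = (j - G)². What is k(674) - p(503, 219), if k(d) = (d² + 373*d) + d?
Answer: 625696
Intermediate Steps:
k(d) = d² + 374*d
k(674) - p(503, 219) = 674*(374 + 674) - (219 - 1*503)² = 674*1048 - (219 - 503)² = 706352 - 1*(-284)² = 706352 - 1*80656 = 706352 - 80656 = 625696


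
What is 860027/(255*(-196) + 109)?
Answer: -860027/49871 ≈ -17.245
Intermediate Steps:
860027/(255*(-196) + 109) = 860027/(-49980 + 109) = 860027/(-49871) = 860027*(-1/49871) = -860027/49871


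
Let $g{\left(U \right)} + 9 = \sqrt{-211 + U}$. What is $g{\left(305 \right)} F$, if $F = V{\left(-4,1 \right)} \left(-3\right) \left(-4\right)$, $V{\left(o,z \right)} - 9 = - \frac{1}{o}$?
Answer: $-999 + 111 \sqrt{94} \approx 77.185$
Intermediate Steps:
$V{\left(o,z \right)} = 9 - \frac{1}{o}$
$g{\left(U \right)} = -9 + \sqrt{-211 + U}$
$F = 111$ ($F = \left(9 - \frac{1}{-4}\right) \left(-3\right) \left(-4\right) = \left(9 - - \frac{1}{4}\right) \left(-3\right) \left(-4\right) = \left(9 + \frac{1}{4}\right) \left(-3\right) \left(-4\right) = \frac{37}{4} \left(-3\right) \left(-4\right) = \left(- \frac{111}{4}\right) \left(-4\right) = 111$)
$g{\left(305 \right)} F = \left(-9 + \sqrt{-211 + 305}\right) 111 = \left(-9 + \sqrt{94}\right) 111 = -999 + 111 \sqrt{94}$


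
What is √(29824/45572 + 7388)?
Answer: 2*√239762665855/11393 ≈ 85.957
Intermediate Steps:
√(29824/45572 + 7388) = √(29824*(1/45572) + 7388) = √(7456/11393 + 7388) = √(84178940/11393) = 2*√239762665855/11393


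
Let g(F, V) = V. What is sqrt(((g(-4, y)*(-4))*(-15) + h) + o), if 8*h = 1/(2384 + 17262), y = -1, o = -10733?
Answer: I*sqrt(16662894612529)/39292 ≈ 103.89*I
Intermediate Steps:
h = 1/157168 (h = 1/(8*(2384 + 17262)) = (1/8)/19646 = (1/8)*(1/19646) = 1/157168 ≈ 6.3626e-6)
sqrt(((g(-4, y)*(-4))*(-15) + h) + o) = sqrt((-1*(-4)*(-15) + 1/157168) - 10733) = sqrt((4*(-15) + 1/157168) - 10733) = sqrt((-60 + 1/157168) - 10733) = sqrt(-9430079/157168 - 10733) = sqrt(-1696314223/157168) = I*sqrt(16662894612529)/39292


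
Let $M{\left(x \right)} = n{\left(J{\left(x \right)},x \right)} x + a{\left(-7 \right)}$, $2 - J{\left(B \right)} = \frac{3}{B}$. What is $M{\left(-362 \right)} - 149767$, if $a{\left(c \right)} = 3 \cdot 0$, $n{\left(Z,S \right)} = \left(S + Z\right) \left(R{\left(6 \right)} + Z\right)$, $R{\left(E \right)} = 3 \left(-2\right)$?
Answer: $- \frac{242523719}{362} \approx -6.6996 \cdot 10^{5}$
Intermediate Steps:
$R{\left(E \right)} = -6$
$J{\left(B \right)} = 2 - \frac{3}{B}$
$n{\left(Z,S \right)} = \left(-6 + Z\right) \left(S + Z\right)$ ($n{\left(Z,S \right)} = \left(S + Z\right) \left(-6 + Z\right) = \left(-6 + Z\right) \left(S + Z\right)$)
$a{\left(c \right)} = 0$
$M{\left(x \right)} = x \left(-12 + \left(2 - \frac{3}{x}\right)^{2} - 6 x + \frac{18}{x} + x \left(2 - \frac{3}{x}\right)\right)$ ($M{\left(x \right)} = \left(\left(2 - \frac{3}{x}\right)^{2} - 6 x - 6 \left(2 - \frac{3}{x}\right) + x \left(2 - \frac{3}{x}\right)\right) x + 0 = \left(\left(2 - \frac{3}{x}\right)^{2} - 6 x - \left(12 - \frac{18}{x}\right) + x \left(2 - \frac{3}{x}\right)\right) x + 0 = \left(-12 + \left(2 - \frac{3}{x}\right)^{2} - 6 x + \frac{18}{x} + x \left(2 - \frac{3}{x}\right)\right) x + 0 = x \left(-12 + \left(2 - \frac{3}{x}\right)^{2} - 6 x + \frac{18}{x} + x \left(2 - \frac{3}{x}\right)\right) + 0 = x \left(-12 + \left(2 - \frac{3}{x}\right)^{2} - 6 x + \frac{18}{x} + x \left(2 - \frac{3}{x}\right)\right)$)
$M{\left(-362 \right)} - 149767 = \left(6 - -3982 - 4 \left(-362\right)^{2} + \frac{9}{-362}\right) - 149767 = \left(6 + 3982 - 524176 + 9 \left(- \frac{1}{362}\right)\right) - 149767 = \left(6 + 3982 - 524176 - \frac{9}{362}\right) - 149767 = - \frac{188308065}{362} - 149767 = - \frac{242523719}{362}$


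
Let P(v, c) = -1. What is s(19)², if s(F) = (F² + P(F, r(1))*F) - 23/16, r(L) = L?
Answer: 29691601/256 ≈ 1.1598e+5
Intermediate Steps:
s(F) = -23/16 + F² - F (s(F) = (F² - F) - 23/16 = -23/16 + F² - F)
s(19)² = (-23/16 + 19² - 1*19)² = (-23/16 + 361 - 19)² = (5449/16)² = 29691601/256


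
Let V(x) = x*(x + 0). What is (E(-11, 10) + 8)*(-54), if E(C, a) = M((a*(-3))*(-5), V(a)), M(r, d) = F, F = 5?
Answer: -702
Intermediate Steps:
V(x) = x² (V(x) = x*x = x²)
M(r, d) = 5
E(C, a) = 5
(E(-11, 10) + 8)*(-54) = (5 + 8)*(-54) = 13*(-54) = -702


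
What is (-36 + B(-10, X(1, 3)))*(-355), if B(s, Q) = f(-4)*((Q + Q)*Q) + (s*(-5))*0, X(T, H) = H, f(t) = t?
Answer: 38340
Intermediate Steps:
B(s, Q) = -8*Q² (B(s, Q) = -4*(Q + Q)*Q + (s*(-5))*0 = -4*2*Q*Q - 5*s*0 = -8*Q² + 0 = -8*Q²)
(-36 + B(-10, X(1, 3)))*(-355) = (-36 - 8*3²)*(-355) = (-36 - 8*9)*(-355) = (-36 - 72)*(-355) = -108*(-355) = 38340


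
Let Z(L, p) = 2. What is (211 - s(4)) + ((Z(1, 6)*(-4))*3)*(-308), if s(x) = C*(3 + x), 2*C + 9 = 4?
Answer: 15241/2 ≈ 7620.5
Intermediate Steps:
C = -5/2 (C = -9/2 + (½)*4 = -9/2 + 2 = -5/2 ≈ -2.5000)
s(x) = -15/2 - 5*x/2 (s(x) = -5*(3 + x)/2 = -15/2 - 5*x/2)
(211 - s(4)) + ((Z(1, 6)*(-4))*3)*(-308) = (211 - (-15/2 - 5/2*4)) + ((2*(-4))*3)*(-308) = (211 - (-15/2 - 10)) - 8*3*(-308) = (211 - 1*(-35/2)) - 24*(-308) = (211 + 35/2) + 7392 = 457/2 + 7392 = 15241/2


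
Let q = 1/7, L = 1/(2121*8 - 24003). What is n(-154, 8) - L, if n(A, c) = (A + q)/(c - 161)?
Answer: 40094/39865 ≈ 1.0057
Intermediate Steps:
L = -1/7035 (L = 1/(16968 - 24003) = 1/(-7035) = -1/7035 ≈ -0.00014215)
q = ⅐ ≈ 0.14286
n(A, c) = (⅐ + A)/(-161 + c) (n(A, c) = (A + ⅐)/(c - 161) = (⅐ + A)/(-161 + c))
n(-154, 8) - L = (⅐ - 154)/(-161 + 8) - 1*(-1/7035) = -1077/7/(-153) + 1/7035 = -1/153*(-1077/7) + 1/7035 = 359/357 + 1/7035 = 40094/39865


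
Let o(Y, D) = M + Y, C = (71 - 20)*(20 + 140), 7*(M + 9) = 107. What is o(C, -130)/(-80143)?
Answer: -57164/561001 ≈ -0.10190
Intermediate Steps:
M = 44/7 (M = -9 + (⅐)*107 = -9 + 107/7 = 44/7 ≈ 6.2857)
C = 8160 (C = 51*160 = 8160)
o(Y, D) = 44/7 + Y
o(C, -130)/(-80143) = (44/7 + 8160)/(-80143) = (57164/7)*(-1/80143) = -57164/561001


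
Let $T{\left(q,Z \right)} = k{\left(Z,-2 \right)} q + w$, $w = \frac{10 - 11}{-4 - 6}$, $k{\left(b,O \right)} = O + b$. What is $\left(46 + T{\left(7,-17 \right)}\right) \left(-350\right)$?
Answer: $30415$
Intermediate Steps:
$w = \frac{1}{10}$ ($w = - \frac{1}{-10} = \left(-1\right) \left(- \frac{1}{10}\right) = \frac{1}{10} \approx 0.1$)
$T{\left(q,Z \right)} = \frac{1}{10} + q \left(-2 + Z\right)$ ($T{\left(q,Z \right)} = \left(-2 + Z\right) q + \frac{1}{10} = q \left(-2 + Z\right) + \frac{1}{10} = \frac{1}{10} + q \left(-2 + Z\right)$)
$\left(46 + T{\left(7,-17 \right)}\right) \left(-350\right) = \left(46 + \left(\frac{1}{10} + 7 \left(-2 - 17\right)\right)\right) \left(-350\right) = \left(46 + \left(\frac{1}{10} + 7 \left(-19\right)\right)\right) \left(-350\right) = \left(46 + \left(\frac{1}{10} - 133\right)\right) \left(-350\right) = \left(46 - \frac{1329}{10}\right) \left(-350\right) = \left(- \frac{869}{10}\right) \left(-350\right) = 30415$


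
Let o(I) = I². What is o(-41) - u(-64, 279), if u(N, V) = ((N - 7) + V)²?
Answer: -41583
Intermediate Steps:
u(N, V) = (-7 + N + V)² (u(N, V) = ((-7 + N) + V)² = (-7 + N + V)²)
o(-41) - u(-64, 279) = (-41)² - (-7 - 64 + 279)² = 1681 - 1*208² = 1681 - 1*43264 = 1681 - 43264 = -41583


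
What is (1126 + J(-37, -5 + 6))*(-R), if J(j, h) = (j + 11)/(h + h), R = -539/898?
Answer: 599907/898 ≈ 668.05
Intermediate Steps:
R = -539/898 (R = -539*1/898 = -539/898 ≈ -0.60022)
J(j, h) = (11 + j)/(2*h) (J(j, h) = (11 + j)/((2*h)) = (11 + j)*(1/(2*h)) = (11 + j)/(2*h))
(1126 + J(-37, -5 + 6))*(-R) = (1126 + (11 - 37)/(2*(-5 + 6)))*(-1*(-539/898)) = (1126 + (1/2)*(-26)/1)*(539/898) = (1126 + (1/2)*1*(-26))*(539/898) = (1126 - 13)*(539/898) = 1113*(539/898) = 599907/898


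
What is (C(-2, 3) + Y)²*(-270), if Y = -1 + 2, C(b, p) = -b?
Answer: -2430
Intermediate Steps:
Y = 1
(C(-2, 3) + Y)²*(-270) = (-1*(-2) + 1)²*(-270) = (2 + 1)²*(-270) = 3²*(-270) = 9*(-270) = -2430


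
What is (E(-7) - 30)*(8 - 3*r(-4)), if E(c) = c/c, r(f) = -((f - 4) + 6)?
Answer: -58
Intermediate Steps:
r(f) = -2 - f (r(f) = -((-4 + f) + 6) = -(2 + f) = -2 - f)
E(c) = 1
(E(-7) - 30)*(8 - 3*r(-4)) = (1 - 30)*(8 - 3*(-2 - 1*(-4))) = -29*(8 - 3*(-2 + 4)) = -29*(8 - 3*2) = -29*(8 - 1*6) = -29*(8 - 6) = -29*2 = -58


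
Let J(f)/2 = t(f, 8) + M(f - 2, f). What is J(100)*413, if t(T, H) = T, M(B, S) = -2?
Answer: 80948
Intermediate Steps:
J(f) = -4 + 2*f (J(f) = 2*(f - 2) = 2*(-2 + f) = -4 + 2*f)
J(100)*413 = (-4 + 2*100)*413 = (-4 + 200)*413 = 196*413 = 80948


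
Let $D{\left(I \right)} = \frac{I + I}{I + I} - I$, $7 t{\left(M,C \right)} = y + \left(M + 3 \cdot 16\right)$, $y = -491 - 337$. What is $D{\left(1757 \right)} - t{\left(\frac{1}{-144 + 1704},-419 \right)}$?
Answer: $- \frac{17958721}{10920} \approx -1644.6$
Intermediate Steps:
$y = -828$
$t{\left(M,C \right)} = - \frac{780}{7} + \frac{M}{7}$ ($t{\left(M,C \right)} = \frac{-828 + \left(M + 3 \cdot 16\right)}{7} = \frac{-828 + \left(M + 48\right)}{7} = \frac{-828 + \left(48 + M\right)}{7} = \frac{-780 + M}{7} = - \frac{780}{7} + \frac{M}{7}$)
$D{\left(I \right)} = 1 - I$ ($D{\left(I \right)} = \frac{2 I}{2 I} - I = 2 I \frac{1}{2 I} - I = 1 - I$)
$D{\left(1757 \right)} - t{\left(\frac{1}{-144 + 1704},-419 \right)} = \left(1 - 1757\right) - \left(- \frac{780}{7} + \frac{1}{7 \left(-144 + 1704\right)}\right) = \left(1 - 1757\right) - \left(- \frac{780}{7} + \frac{1}{7 \cdot 1560}\right) = -1756 - \left(- \frac{780}{7} + \frac{1}{7} \cdot \frac{1}{1560}\right) = -1756 - \left(- \frac{780}{7} + \frac{1}{10920}\right) = -1756 - - \frac{1216799}{10920} = -1756 + \frac{1216799}{10920} = - \frac{17958721}{10920}$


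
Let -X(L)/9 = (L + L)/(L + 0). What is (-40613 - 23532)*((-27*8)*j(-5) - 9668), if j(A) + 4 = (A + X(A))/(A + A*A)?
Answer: 548798962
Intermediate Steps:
X(L) = -18 (X(L) = -9*(L + L)/(L + 0) = -9*2*L/L = -9*2 = -18)
j(A) = -4 + (-18 + A)/(A + A²) (j(A) = -4 + (A - 18)/(A + A*A) = -4 + (-18 + A)/(A + A²))
(-40613 - 23532)*((-27*8)*j(-5) - 9668) = (-40613 - 23532)*((-27*8)*((-18 - 4*(-5)² - 3*(-5))/((-5)*(1 - 5))) - 9668) = -64145*(-(-216)*(-18 - 4*25 + 15)/(5*(-4)) - 9668) = -64145*(-(-216)*(-1)*(-18 - 100 + 15)/(5*4) - 9668) = -64145*(-(-216)*(-1)*(-103)/(5*4) - 9668) = -64145*(-216*(-103/20) - 9668) = -64145*(5562/5 - 9668) = -64145*(-42778/5) = 548798962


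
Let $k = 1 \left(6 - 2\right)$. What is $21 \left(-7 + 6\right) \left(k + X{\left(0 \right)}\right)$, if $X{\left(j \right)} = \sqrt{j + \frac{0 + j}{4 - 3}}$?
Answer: $-84$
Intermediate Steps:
$X{\left(j \right)} = \sqrt{2} \sqrt{j}$ ($X{\left(j \right)} = \sqrt{j + \frac{j}{1}} = \sqrt{j + j 1} = \sqrt{j + j} = \sqrt{2 j} = \sqrt{2} \sqrt{j}$)
$k = 4$ ($k = 1 \cdot 4 = 4$)
$21 \left(-7 + 6\right) \left(k + X{\left(0 \right)}\right) = 21 \left(-7 + 6\right) \left(4 + \sqrt{2} \sqrt{0}\right) = 21 \left(- (4 + \sqrt{2} \cdot 0)\right) = 21 \left(- (4 + 0)\right) = 21 \left(\left(-1\right) 4\right) = 21 \left(-4\right) = -84$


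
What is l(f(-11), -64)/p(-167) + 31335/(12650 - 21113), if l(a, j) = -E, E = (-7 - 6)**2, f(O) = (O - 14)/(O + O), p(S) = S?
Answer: -1267566/471107 ≈ -2.6906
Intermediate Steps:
f(O) = (-14 + O)/(2*O) (f(O) = (-14 + O)/((2*O)) = (-14 + O)*(1/(2*O)) = (-14 + O)/(2*O))
E = 169 (E = (-13)**2 = 169)
l(a, j) = -169 (l(a, j) = -1*169 = -169)
l(f(-11), -64)/p(-167) + 31335/(12650 - 21113) = -169/(-167) + 31335/(12650 - 21113) = -169*(-1/167) + 31335/(-8463) = 169/167 + 31335*(-1/8463) = 169/167 - 10445/2821 = -1267566/471107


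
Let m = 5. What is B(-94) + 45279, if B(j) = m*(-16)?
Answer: 45199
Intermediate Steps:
B(j) = -80 (B(j) = 5*(-16) = -80)
B(-94) + 45279 = -80 + 45279 = 45199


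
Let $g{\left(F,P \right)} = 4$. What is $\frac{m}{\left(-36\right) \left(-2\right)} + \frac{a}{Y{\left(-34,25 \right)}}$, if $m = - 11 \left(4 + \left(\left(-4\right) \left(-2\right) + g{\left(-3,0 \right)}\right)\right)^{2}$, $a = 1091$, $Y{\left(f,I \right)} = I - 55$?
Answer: $- \frac{6793}{90} \approx -75.478$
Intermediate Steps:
$Y{\left(f,I \right)} = -55 + I$
$m = -2816$ ($m = - 11 \left(4 + \left(\left(-4\right) \left(-2\right) + 4\right)\right)^{2} = - 11 \left(4 + \left(8 + 4\right)\right)^{2} = - 11 \left(4 + 12\right)^{2} = - 11 \cdot 16^{2} = \left(-11\right) 256 = -2816$)
$\frac{m}{\left(-36\right) \left(-2\right)} + \frac{a}{Y{\left(-34,25 \right)}} = - \frac{2816}{\left(-36\right) \left(-2\right)} + \frac{1091}{-55 + 25} = - \frac{2816}{72} + \frac{1091}{-30} = \left(-2816\right) \frac{1}{72} + 1091 \left(- \frac{1}{30}\right) = - \frac{352}{9} - \frac{1091}{30} = - \frac{6793}{90}$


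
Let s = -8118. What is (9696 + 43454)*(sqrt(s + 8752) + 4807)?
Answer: 255492050 + 53150*sqrt(634) ≈ 2.5683e+8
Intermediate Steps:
(9696 + 43454)*(sqrt(s + 8752) + 4807) = (9696 + 43454)*(sqrt(-8118 + 8752) + 4807) = 53150*(sqrt(634) + 4807) = 53150*(4807 + sqrt(634)) = 255492050 + 53150*sqrt(634)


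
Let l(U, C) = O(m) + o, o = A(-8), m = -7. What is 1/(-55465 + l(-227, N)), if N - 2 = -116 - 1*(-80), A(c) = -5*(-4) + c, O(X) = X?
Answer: -1/55460 ≈ -1.8031e-5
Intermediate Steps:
A(c) = 20 + c
o = 12 (o = 20 - 8 = 12)
N = -34 (N = 2 + (-116 - 1*(-80)) = 2 + (-116 + 80) = 2 - 36 = -34)
l(U, C) = 5 (l(U, C) = -7 + 12 = 5)
1/(-55465 + l(-227, N)) = 1/(-55465 + 5) = 1/(-55460) = -1/55460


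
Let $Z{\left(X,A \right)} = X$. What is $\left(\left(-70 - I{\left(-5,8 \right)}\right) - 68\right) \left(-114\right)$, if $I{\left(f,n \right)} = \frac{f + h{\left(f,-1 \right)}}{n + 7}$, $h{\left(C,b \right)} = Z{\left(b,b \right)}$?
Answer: $\frac{78432}{5} \approx 15686.0$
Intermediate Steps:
$h{\left(C,b \right)} = b$
$I{\left(f,n \right)} = \frac{-1 + f}{7 + n}$ ($I{\left(f,n \right)} = \frac{f - 1}{n + 7} = \frac{-1 + f}{7 + n}$)
$\left(\left(-70 - I{\left(-5,8 \right)}\right) - 68\right) \left(-114\right) = \left(\left(-70 - \frac{-1 - 5}{7 + 8}\right) - 68\right) \left(-114\right) = \left(\left(-70 - \frac{1}{15} \left(-6\right)\right) - 68\right) \left(-114\right) = \left(\left(-70 - - \frac{2}{5}\right) - 68\right) \left(-114\right) = \left(\left(-70 + \frac{2}{5}\right) - 68\right) \left(-114\right) = \left(- \frac{348}{5} - 68\right) \left(-114\right) = \left(- \frac{688}{5}\right) \left(-114\right) = \frac{78432}{5}$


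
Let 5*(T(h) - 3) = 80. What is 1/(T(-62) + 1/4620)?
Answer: 4620/87781 ≈ 0.052631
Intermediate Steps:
T(h) = 19 (T(h) = 3 + (⅕)*80 = 3 + 16 = 19)
1/(T(-62) + 1/4620) = 1/(19 + 1/4620) = 1/(87781/4620) = 4620/87781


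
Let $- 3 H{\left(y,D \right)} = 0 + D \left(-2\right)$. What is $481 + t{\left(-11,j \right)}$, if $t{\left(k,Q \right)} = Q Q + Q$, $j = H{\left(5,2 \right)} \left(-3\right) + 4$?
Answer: $481$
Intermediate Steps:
$H{\left(y,D \right)} = \frac{2 D}{3}$ ($H{\left(y,D \right)} = - \frac{0 + D \left(-2\right)}{3} = - \frac{0 - 2 D}{3} = - \frac{\left(-2\right) D}{3} = \frac{2 D}{3}$)
$j = 0$ ($j = \frac{2}{3} \cdot 2 \left(-3\right) + 4 = \frac{4}{3} \left(-3\right) + 4 = -4 + 4 = 0$)
$t{\left(k,Q \right)} = Q + Q^{2}$ ($t{\left(k,Q \right)} = Q^{2} + Q = Q + Q^{2}$)
$481 + t{\left(-11,j \right)} = 481 + 0 \left(1 + 0\right) = 481 + 0 \cdot 1 = 481 + 0 = 481$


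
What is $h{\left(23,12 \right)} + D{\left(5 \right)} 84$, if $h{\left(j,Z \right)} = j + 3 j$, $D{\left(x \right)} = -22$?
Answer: $-1756$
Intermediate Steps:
$h{\left(j,Z \right)} = 4 j$
$h{\left(23,12 \right)} + D{\left(5 \right)} 84 = 4 \cdot 23 - 1848 = 92 - 1848 = -1756$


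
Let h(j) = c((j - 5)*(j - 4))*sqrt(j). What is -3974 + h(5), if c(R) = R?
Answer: -3974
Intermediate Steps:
h(j) = sqrt(j)*(-5 + j)*(-4 + j) (h(j) = ((j - 5)*(j - 4))*sqrt(j) = ((-5 + j)*(-4 + j))*sqrt(j) = sqrt(j)*(-5 + j)*(-4 + j))
-3974 + h(5) = -3974 + sqrt(5)*(20 + 5**2 - 9*5) = -3974 + sqrt(5)*(20 + 25 - 45) = -3974 + sqrt(5)*0 = -3974 + 0 = -3974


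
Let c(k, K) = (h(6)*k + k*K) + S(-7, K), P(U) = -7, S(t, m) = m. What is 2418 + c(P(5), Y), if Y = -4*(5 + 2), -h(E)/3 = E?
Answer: 2712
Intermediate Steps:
h(E) = -3*E
Y = -28 (Y = -4*7 = -28)
c(k, K) = K - 18*k + K*k (c(k, K) = ((-3*6)*k + k*K) + K = (-18*k + K*k) + K = K - 18*k + K*k)
2418 + c(P(5), Y) = 2418 + (-28 - 18*(-7) - 28*(-7)) = 2418 + (-28 + 126 + 196) = 2418 + 294 = 2712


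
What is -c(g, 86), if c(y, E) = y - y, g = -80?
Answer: 0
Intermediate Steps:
c(y, E) = 0
-c(g, 86) = -1*0 = 0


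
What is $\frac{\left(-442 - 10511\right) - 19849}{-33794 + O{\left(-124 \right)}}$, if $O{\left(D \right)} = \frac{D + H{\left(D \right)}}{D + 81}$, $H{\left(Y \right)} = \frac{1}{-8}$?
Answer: $\frac{10595888}{11624143} \approx 0.91154$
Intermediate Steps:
$H{\left(Y \right)} = - \frac{1}{8}$
$O{\left(D \right)} = \frac{- \frac{1}{8} + D}{81 + D}$ ($O{\left(D \right)} = \frac{D - \frac{1}{8}}{D + 81} = \frac{- \frac{1}{8} + D}{81 + D}$)
$\frac{\left(-442 - 10511\right) - 19849}{-33794 + O{\left(-124 \right)}} = \frac{\left(-442 - 10511\right) - 19849}{-33794 + \frac{- \frac{1}{8} - 124}{81 - 124}} = \frac{-10953 - 19849}{-33794 + \frac{1}{-43} \left(- \frac{993}{8}\right)} = - \frac{30802}{-33794 - - \frac{993}{344}} = - \frac{30802}{-33794 + \frac{993}{344}} = - \frac{30802}{- \frac{11624143}{344}} = \left(-30802\right) \left(- \frac{344}{11624143}\right) = \frac{10595888}{11624143}$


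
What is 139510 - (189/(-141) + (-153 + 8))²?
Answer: 260870706/2209 ≈ 1.1809e+5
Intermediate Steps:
139510 - (189/(-141) + (-153 + 8))² = 139510 - (189*(-1/141) - 145)² = 139510 - (-63/47 - 145)² = 139510 - (-6878/47)² = 139510 - 1*47306884/2209 = 139510 - 47306884/2209 = 260870706/2209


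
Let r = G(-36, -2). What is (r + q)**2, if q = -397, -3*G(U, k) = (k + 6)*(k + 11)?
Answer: 167281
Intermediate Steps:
G(U, k) = -(6 + k)*(11 + k)/3 (G(U, k) = -(k + 6)*(k + 11)/3 = -(6 + k)*(11 + k)/3)
r = -12 (r = -22 - 17/3*(-2) - 1/3*(-2)**2 = -22 + 34/3 - 1/3*4 = -22 + 34/3 - 4/3 = -12)
(r + q)**2 = (-12 - 397)**2 = (-409)**2 = 167281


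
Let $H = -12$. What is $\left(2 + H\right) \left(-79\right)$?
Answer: $790$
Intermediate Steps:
$\left(2 + H\right) \left(-79\right) = \left(2 - 12\right) \left(-79\right) = \left(-10\right) \left(-79\right) = 790$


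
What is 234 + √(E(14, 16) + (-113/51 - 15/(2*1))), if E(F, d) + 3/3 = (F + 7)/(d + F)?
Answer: 234 + I*√651270/255 ≈ 234.0 + 3.1648*I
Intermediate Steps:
E(F, d) = -1 + (7 + F)/(F + d) (E(F, d) = -1 + (F + 7)/(d + F) = -1 + (7 + F)/(F + d))
234 + √(E(14, 16) + (-113/51 - 15/(2*1))) = 234 + √((7 - 1*16)/(14 + 16) + (-113/51 - 15/(2*1))) = 234 + √((7 - 16)/30 + (-113*1/51 - 15/2)) = 234 + √((1/30)*(-9) + (-113/51 - 15*½)) = 234 + √(-3/10 + (-113/51 - 15/2)) = 234 + √(-3/10 - 991/102) = 234 + √(-2554/255) = 234 + I*√651270/255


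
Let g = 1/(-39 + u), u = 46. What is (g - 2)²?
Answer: 169/49 ≈ 3.4490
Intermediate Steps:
g = ⅐ (g = 1/(-39 + 46) = 1/7 = ⅐ ≈ 0.14286)
(g - 2)² = (⅐ - 2)² = (-13/7)² = 169/49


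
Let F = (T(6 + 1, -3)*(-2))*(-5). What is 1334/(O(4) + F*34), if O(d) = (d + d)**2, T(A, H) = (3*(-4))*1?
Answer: -667/2008 ≈ -0.33217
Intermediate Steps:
T(A, H) = -12 (T(A, H) = -12*1 = -12)
O(d) = 4*d**2 (O(d) = (2*d)**2 = 4*d**2)
F = -120 (F = -12*(-2)*(-5) = 24*(-5) = -120)
1334/(O(4) + F*34) = 1334/(4*4**2 - 120*34) = 1334/(4*16 - 4080) = 1334/(64 - 4080) = 1334/(-4016) = 1334*(-1/4016) = -667/2008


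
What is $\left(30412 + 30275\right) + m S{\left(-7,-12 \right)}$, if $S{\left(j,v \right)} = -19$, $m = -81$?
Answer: $62226$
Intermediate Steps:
$\left(30412 + 30275\right) + m S{\left(-7,-12 \right)} = \left(30412 + 30275\right) - -1539 = 60687 + 1539 = 62226$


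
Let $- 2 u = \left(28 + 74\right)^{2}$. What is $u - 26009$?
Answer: $-31211$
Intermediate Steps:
$u = -5202$ ($u = - \frac{\left(28 + 74\right)^{2}}{2} = - \frac{102^{2}}{2} = \left(- \frac{1}{2}\right) 10404 = -5202$)
$u - 26009 = -5202 - 26009 = -31211$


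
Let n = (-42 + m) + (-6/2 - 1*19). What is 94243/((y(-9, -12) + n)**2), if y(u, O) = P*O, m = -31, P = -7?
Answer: 94243/121 ≈ 778.87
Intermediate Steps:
n = -95 (n = (-42 - 31) + (-6/2 - 1*19) = -73 + (-6*1/2 - 19) = -73 + (-3 - 19) = -73 - 22 = -95)
y(u, O) = -7*O
94243/((y(-9, -12) + n)**2) = 94243/((-7*(-12) - 95)**2) = 94243/((84 - 95)**2) = 94243/((-11)**2) = 94243/121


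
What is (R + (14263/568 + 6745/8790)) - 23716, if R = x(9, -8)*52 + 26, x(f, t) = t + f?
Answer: -11788871243/499272 ≈ -23612.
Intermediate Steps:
x(f, t) = f + t
R = 78 (R = (9 - 8)*52 + 26 = 1*52 + 26 = 52 + 26 = 78)
(R + (14263/568 + 6745/8790)) - 23716 = (78 + (14263/568 + 6745/8790)) - 23716 = (78 + (14263*(1/568) + 6745*(1/8790))) - 23716 = (78 + (14263/568 + 1349/1758)) - 23716 = (78 + 12920293/499272) - 23716 = 51863509/499272 - 23716 = -11788871243/499272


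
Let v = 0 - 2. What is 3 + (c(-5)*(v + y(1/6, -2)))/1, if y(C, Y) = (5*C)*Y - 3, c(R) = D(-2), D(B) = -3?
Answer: 23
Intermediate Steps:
c(R) = -3
y(C, Y) = -3 + 5*C*Y (y(C, Y) = 5*C*Y - 3 = -3 + 5*C*Y)
v = -2
3 + (c(-5)*(v + y(1/6, -2)))/1 = 3 - 3*(-2 + (-3 + 5*(-2)/6))/1 = 3 - 3*(-2 + (-3 + 5*(⅙)*(-2)))*1 = 3 - 3*(-2 + (-3 - 5/3))*1 = 3 - 3*(-2 - 14/3)*1 = 3 - 3*(-20/3)*1 = 3 + 20*1 = 3 + 20 = 23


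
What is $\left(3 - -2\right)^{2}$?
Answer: $25$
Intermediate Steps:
$\left(3 - -2\right)^{2} = \left(3 + \left(\left(-10 - 11\right) + 23\right)\right)^{2} = \left(3 + \left(-21 + 23\right)\right)^{2} = \left(3 + 2\right)^{2} = 5^{2} = 25$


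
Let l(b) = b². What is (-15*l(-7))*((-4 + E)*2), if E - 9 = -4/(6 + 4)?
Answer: -6762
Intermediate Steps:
E = 43/5 (E = 9 - 4/(6 + 4) = 9 - 4/10 = 9 - 4*⅒ = 9 - ⅖ = 43/5 ≈ 8.6000)
(-15*l(-7))*((-4 + E)*2) = (-15*(-7)²)*((-4 + 43/5)*2) = (-15*49)*((23/5)*2) = -735*46/5 = -6762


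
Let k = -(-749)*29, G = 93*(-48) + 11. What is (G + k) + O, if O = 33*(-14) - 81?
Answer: 16725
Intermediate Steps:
G = -4453 (G = -4464 + 11 = -4453)
O = -543 (O = -462 - 81 = -543)
k = 21721 (k = -1*(-21721) = 21721)
(G + k) + O = (-4453 + 21721) - 543 = 17268 - 543 = 16725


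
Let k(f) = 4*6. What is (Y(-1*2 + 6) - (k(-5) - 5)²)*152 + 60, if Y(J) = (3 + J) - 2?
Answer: -54052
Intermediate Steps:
k(f) = 24
Y(J) = 1 + J
(Y(-1*2 + 6) - (k(-5) - 5)²)*152 + 60 = ((1 + (-1*2 + 6)) - (24 - 5)²)*152 + 60 = ((1 + (-2 + 6)) - 1*19²)*152 + 60 = ((1 + 4) - 1*361)*152 + 60 = (5 - 361)*152 + 60 = -356*152 + 60 = -54112 + 60 = -54052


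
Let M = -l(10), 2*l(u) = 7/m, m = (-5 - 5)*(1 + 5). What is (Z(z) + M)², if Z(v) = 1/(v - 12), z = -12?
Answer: 1/3600 ≈ 0.00027778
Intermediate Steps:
m = -60 (m = -10*6 = -60)
l(u) = -7/120 (l(u) = (7/(-60))/2 = (7*(-1/60))/2 = (½)*(-7/60) = -7/120)
Z(v) = 1/(-12 + v)
M = 7/120 (M = -1*(-7/120) = 7/120 ≈ 0.058333)
(Z(z) + M)² = (1/(-12 - 12) + 7/120)² = (1/(-24) + 7/120)² = (-1/24 + 7/120)² = (1/60)² = 1/3600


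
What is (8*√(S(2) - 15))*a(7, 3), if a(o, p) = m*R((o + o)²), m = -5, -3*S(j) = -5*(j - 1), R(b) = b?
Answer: -15680*I*√30/3 ≈ -28628.0*I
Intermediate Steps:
S(j) = -5/3 + 5*j/3 (S(j) = -(-5)*(j - 1)/3 = -(-5)*(-1 + j)/3 = -(5 - 5*j)/3 = -5/3 + 5*j/3)
a(o, p) = -20*o² (a(o, p) = -5*(o + o)² = -5*4*o² = -20*o²)
(8*√(S(2) - 15))*a(7, 3) = (8*√((-5/3 + (5/3)*2) - 15))*(-20*7²) = (8*√((-5/3 + 10/3) - 15))*(-20*49) = (8*√(5/3 - 15))*(-980) = (8*√(-40/3))*(-980) = (8*(2*I*√30/3))*(-980) = (16*I*√30/3)*(-980) = -15680*I*√30/3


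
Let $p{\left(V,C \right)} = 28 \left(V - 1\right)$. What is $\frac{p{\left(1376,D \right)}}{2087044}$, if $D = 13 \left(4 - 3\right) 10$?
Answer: $\frac{9625}{521761} \approx 0.018447$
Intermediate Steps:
$D = 130$ ($D = 13 \cdot 1 \cdot 10 = 13 \cdot 10 = 130$)
$p{\left(V,C \right)} = -28 + 28 V$ ($p{\left(V,C \right)} = 28 \left(-1 + V\right) = -28 + 28 V$)
$\frac{p{\left(1376,D \right)}}{2087044} = \frac{-28 + 28 \cdot 1376}{2087044} = \left(-28 + 38528\right) \frac{1}{2087044} = 38500 \cdot \frac{1}{2087044} = \frac{9625}{521761}$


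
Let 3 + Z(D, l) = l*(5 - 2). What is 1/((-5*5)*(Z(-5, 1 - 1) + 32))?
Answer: -1/725 ≈ -0.0013793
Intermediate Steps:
Z(D, l) = -3 + 3*l (Z(D, l) = -3 + l*(5 - 2) = -3 + l*3 = -3 + 3*l)
1/((-5*5)*(Z(-5, 1 - 1) + 32)) = 1/((-5*5)*((-3 + 3*(1 - 1)) + 32)) = 1/(-25*((-3 + 3*0) + 32)) = 1/(-25*((-3 + 0) + 32)) = 1/(-25*(-3 + 32)) = 1/(-25*29) = 1/(-725) = -1/725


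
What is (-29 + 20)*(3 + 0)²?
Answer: -81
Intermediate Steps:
(-29 + 20)*(3 + 0)² = -9*3² = -9*9 = -81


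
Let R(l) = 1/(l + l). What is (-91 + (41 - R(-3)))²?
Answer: 89401/36 ≈ 2483.4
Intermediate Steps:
R(l) = 1/(2*l)
(-91 + (41 - R(-3)))² = (-91 + (41 - 1/(2*(-3))))² = (-91 + (41 - (-1)/(2*3)))² = (-91 + (41 - 1*(-⅙)))² = (-91 + (41 + ⅙))² = (-91 + 247/6)² = (-299/6)² = 89401/36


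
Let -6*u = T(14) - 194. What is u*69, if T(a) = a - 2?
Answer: 2093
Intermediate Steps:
T(a) = -2 + a
u = 91/3 (u = -((-2 + 14) - 194)/6 = -(12 - 194)/6 = -⅙*(-182) = 91/3 ≈ 30.333)
u*69 = (91/3)*69 = 2093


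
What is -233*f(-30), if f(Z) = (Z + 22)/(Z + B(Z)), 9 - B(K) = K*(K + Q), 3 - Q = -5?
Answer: -1864/681 ≈ -2.7372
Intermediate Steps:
Q = 8 (Q = 3 - 1*(-5) = 3 + 5 = 8)
B(K) = 9 - K*(8 + K) (B(K) = 9 - K*(K + 8) = 9 - K*(8 + K))
f(Z) = (22 + Z)/(9 - Z² - 7*Z) (f(Z) = (Z + 22)/(Z + (9 - Z² - 8*Z)) = (22 + Z)/(9 - Z² - 7*Z))
-233*f(-30) = -233*(-22 - 1*(-30))/(-9 + (-30)² + 7*(-30)) = -233*(-22 + 30)/(-9 + 900 - 210) = -233*8/681 = -1864/681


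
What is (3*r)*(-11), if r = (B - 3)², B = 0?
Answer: -297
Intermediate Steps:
r = 9 (r = (0 - 3)² = (-3)² = 9)
(3*r)*(-11) = (3*9)*(-11) = 27*(-11) = -297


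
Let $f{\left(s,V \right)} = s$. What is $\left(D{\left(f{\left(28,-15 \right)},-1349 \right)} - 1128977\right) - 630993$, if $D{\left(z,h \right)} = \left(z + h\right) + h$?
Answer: $-1762640$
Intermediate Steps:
$D{\left(z,h \right)} = z + 2 h$ ($D{\left(z,h \right)} = \left(h + z\right) + h = z + 2 h$)
$\left(D{\left(f{\left(28,-15 \right)},-1349 \right)} - 1128977\right) - 630993 = \left(\left(28 + 2 \left(-1349\right)\right) - 1128977\right) - 630993 = \left(\left(28 - 2698\right) - 1128977\right) - 630993 = \left(-2670 - 1128977\right) - 630993 = -1131647 - 630993 = -1762640$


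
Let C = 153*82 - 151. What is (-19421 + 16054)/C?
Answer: -91/335 ≈ -0.27164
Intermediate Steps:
C = 12395 (C = 12546 - 151 = 12395)
(-19421 + 16054)/C = (-19421 + 16054)/12395 = -3367*1/12395 = -91/335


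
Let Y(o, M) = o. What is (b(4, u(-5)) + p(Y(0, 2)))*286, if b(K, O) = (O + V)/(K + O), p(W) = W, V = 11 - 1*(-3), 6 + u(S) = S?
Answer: -858/7 ≈ -122.57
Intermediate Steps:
u(S) = -6 + S
V = 14 (V = 11 + 3 = 14)
b(K, O) = (14 + O)/(K + O) (b(K, O) = (O + 14)/(K + O) = (14 + O)/(K + O))
(b(4, u(-5)) + p(Y(0, 2)))*286 = ((14 + (-6 - 5))/(4 + (-6 - 5)) + 0)*286 = ((14 - 11)/(4 - 11) + 0)*286 = (3/(-7) + 0)*286 = (-⅐*3 + 0)*286 = (-3/7 + 0)*286 = -3/7*286 = -858/7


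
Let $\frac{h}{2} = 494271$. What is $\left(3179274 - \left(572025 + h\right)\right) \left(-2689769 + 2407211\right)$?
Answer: $-457378612506$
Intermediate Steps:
$h = 988542$ ($h = 2 \cdot 494271 = 988542$)
$\left(3179274 - \left(572025 + h\right)\right) \left(-2689769 + 2407211\right) = \left(3179274 - 1560567\right) \left(-2689769 + 2407211\right) = \left(3179274 - 1560567\right) \left(-282558\right) = 1618707 \left(-282558\right) = -457378612506$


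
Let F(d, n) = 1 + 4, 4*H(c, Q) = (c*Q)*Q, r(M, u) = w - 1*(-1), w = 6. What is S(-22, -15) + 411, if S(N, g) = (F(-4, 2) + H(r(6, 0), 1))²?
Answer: 7305/16 ≈ 456.56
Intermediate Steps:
r(M, u) = 7 (r(M, u) = 6 - 1*(-1) = 6 + 1 = 7)
H(c, Q) = c*Q²/4 (H(c, Q) = ((c*Q)*Q)/4 = ((Q*c)*Q)/4 = (c*Q²)/4 = c*Q²/4)
F(d, n) = 5
S(N, g) = 729/16 (S(N, g) = (5 + (¼)*7*1²)² = (5 + (¼)*7*1)² = (5 + 7/4)² = (27/4)² = 729/16)
S(-22, -15) + 411 = 729/16 + 411 = 7305/16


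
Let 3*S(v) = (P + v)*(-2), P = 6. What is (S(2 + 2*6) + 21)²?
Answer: 529/9 ≈ 58.778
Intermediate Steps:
S(v) = -4 - 2*v/3 (S(v) = ((6 + v)*(-2))/3 = (-12 - 2*v)/3 = -4 - 2*v/3)
(S(2 + 2*6) + 21)² = ((-4 - 2*(2 + 2*6)/3) + 21)² = ((-4 - 2*(2 + 12)/3) + 21)² = ((-4 - ⅔*14) + 21)² = ((-4 - 28/3) + 21)² = (-40/3 + 21)² = (23/3)² = 529/9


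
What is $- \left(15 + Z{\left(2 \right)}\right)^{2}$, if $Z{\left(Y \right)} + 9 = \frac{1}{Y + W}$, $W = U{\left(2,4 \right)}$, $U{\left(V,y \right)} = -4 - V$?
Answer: $- \frac{529}{16} \approx -33.063$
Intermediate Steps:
$W = -6$ ($W = -4 - 2 = -6$)
$Z{\left(Y \right)} = -9 + \frac{1}{-6 + Y}$ ($Z{\left(Y \right)} = -9 + \frac{1}{Y - 6} = -9 + \frac{1}{-6 + Y}$)
$- \left(15 + Z{\left(2 \right)}\right)^{2} = - \left(15 + \frac{55 - 18}{-6 + 2}\right)^{2} = - \left(15 + \frac{55 - 18}{-4}\right)^{2} = - \left(15 - \frac{37}{4}\right)^{2} = - \left(\frac{23}{4}\right)^{2} = \left(-1\right) \frac{529}{16} = - \frac{529}{16}$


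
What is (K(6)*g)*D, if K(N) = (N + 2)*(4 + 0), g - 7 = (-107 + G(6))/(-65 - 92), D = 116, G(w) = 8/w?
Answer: 13415168/471 ≈ 28482.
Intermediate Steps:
g = 3614/471 (g = 7 + (-107 + 8/6)/(-65 - 92) = 7 + (-107 + 8*(⅙))/(-157) = 7 + (-107 + 4/3)*(-1/157) = 7 - 317/3*(-1/157) = 7 + 317/471 = 3614/471 ≈ 7.6730)
K(N) = 8 + 4*N (K(N) = (2 + N)*4 = 8 + 4*N)
(K(6)*g)*D = ((8 + 4*6)*(3614/471))*116 = ((8 + 24)*(3614/471))*116 = (32*(3614/471))*116 = (115648/471)*116 = 13415168/471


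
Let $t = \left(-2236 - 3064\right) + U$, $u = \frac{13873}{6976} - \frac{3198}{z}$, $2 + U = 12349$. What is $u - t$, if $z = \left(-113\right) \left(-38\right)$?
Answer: $- \frac{105527614477}{14977472} \approx -7045.8$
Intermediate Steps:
$U = 12347$ ($U = -2 + 12349 = 12347$)
$z = 4294$
$u = \frac{18630707}{14977472}$ ($u = \frac{13873}{6976} - \frac{3198}{4294} = 13873 \cdot \frac{1}{6976} - \frac{1599}{2147} = \frac{13873}{6976} - \frac{1599}{2147} = \frac{18630707}{14977472} \approx 1.2439$)
$t = 7047$ ($t = \left(-2236 - 3064\right) + 12347 = -5300 + 12347 = 7047$)
$u - t = \frac{18630707}{14977472} - 7047 = - \frac{105527614477}{14977472}$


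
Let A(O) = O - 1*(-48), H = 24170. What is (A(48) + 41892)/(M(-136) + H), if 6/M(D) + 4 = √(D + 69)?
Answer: 10528942371/6060814822 + 31491*I*√67/6060814822 ≈ 1.7372 + 4.253e-5*I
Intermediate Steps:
A(O) = 48 + O (A(O) = O + 48 = 48 + O)
M(D) = 6/(-4 + √(69 + D)) (M(D) = 6/(-4 + √(D + 69)) = 6/(-4 + √(69 + D)))
(A(48) + 41892)/(M(-136) + H) = ((48 + 48) + 41892)/(6/(-4 + √(69 - 136)) + 24170) = (96 + 41892)/(6/(-4 + √(-67)) + 24170) = 41988/(6/(-4 + I*√67) + 24170) = 41988/(24170 + 6/(-4 + I*√67))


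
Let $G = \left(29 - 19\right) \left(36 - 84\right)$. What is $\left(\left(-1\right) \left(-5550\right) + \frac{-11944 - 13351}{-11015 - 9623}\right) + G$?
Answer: $\frac{104659955}{20638} \approx 5071.2$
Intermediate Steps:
$G = -480$ ($G = 10 \left(-48\right) = -480$)
$\left(\left(-1\right) \left(-5550\right) + \frac{-11944 - 13351}{-11015 - 9623}\right) + G = \left(\left(-1\right) \left(-5550\right) + \frac{-11944 - 13351}{-11015 - 9623}\right) - 480 = \left(5550 - \frac{25295}{-20638}\right) - 480 = \left(5550 - - \frac{25295}{20638}\right) - 480 = \left(5550 + \frac{25295}{20638}\right) - 480 = \frac{114566195}{20638} - 480 = \frac{104659955}{20638}$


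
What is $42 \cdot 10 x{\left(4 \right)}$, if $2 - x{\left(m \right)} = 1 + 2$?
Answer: $-420$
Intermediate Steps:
$x{\left(m \right)} = -1$ ($x{\left(m \right)} = 2 - \left(1 + 2\right) = 2 - 3 = -1$)
$42 \cdot 10 x{\left(4 \right)} = 42 \cdot 10 \left(-1\right) = 420 \left(-1\right) = -420$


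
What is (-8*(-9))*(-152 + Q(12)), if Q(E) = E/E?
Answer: -10872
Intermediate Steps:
Q(E) = 1
(-8*(-9))*(-152 + Q(12)) = (-8*(-9))*(-152 + 1) = 72*(-151) = -10872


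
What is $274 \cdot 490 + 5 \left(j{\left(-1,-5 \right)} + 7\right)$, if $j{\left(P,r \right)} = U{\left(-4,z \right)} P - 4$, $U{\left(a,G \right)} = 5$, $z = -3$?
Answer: $134250$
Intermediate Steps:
$j{\left(P,r \right)} = -4 + 5 P$ ($j{\left(P,r \right)} = 5 P - 4 = -4 + 5 P$)
$274 \cdot 490 + 5 \left(j{\left(-1,-5 \right)} + 7\right) = 274 \cdot 490 + 5 \left(\left(-4 + 5 \left(-1\right)\right) + 7\right) = 134260 + 5 \left(\left(-4 - 5\right) + 7\right) = 134260 + 5 \left(-9 + 7\right) = 134260 + 5 \left(-2\right) = 134260 - 10 = 134250$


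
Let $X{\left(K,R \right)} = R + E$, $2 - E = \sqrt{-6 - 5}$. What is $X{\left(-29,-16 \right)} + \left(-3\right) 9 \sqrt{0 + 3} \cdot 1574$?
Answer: $-14 - 42498 \sqrt{3} - i \sqrt{11} \approx -73623.0 - 3.3166 i$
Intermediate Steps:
$E = 2 - i \sqrt{11}$ ($E = 2 - \sqrt{-6 - 5} = 2 - \sqrt{-11} = 2 - i \sqrt{11} \approx 2.0 - 3.3166 i$)
$X{\left(K,R \right)} = 2 + R - i \sqrt{11}$ ($X{\left(K,R \right)} = R + \left(2 - i \sqrt{11}\right) = 2 + R - i \sqrt{11}$)
$X{\left(-29,-16 \right)} + \left(-3\right) 9 \sqrt{0 + 3} \cdot 1574 = \left(2 - 16 - i \sqrt{11}\right) + \left(-3\right) 9 \sqrt{0 + 3} \cdot 1574 = \left(-14 - i \sqrt{11}\right) + - 27 \sqrt{3} \cdot 1574 = \left(-14 - i \sqrt{11}\right) - 42498 \sqrt{3} = -14 - 42498 \sqrt{3} - i \sqrt{11}$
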